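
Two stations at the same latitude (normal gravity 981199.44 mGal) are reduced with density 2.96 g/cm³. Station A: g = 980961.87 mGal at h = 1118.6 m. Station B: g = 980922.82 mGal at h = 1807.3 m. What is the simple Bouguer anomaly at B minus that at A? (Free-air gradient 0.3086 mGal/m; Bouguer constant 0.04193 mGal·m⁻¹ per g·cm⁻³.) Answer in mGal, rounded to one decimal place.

88.0

Δg_SB(A) = 980961.87 − 981199.44 + 0.3086×1118.6 − 0.04193×2.96×1118.6 = -31.20 mGal
Δg_SB(B) = 980922.82 − 981199.44 + 0.3086×1807.3 − 0.04193×2.96×1807.3 = 56.80 mGal
Difference = 56.80 − (-31.20) = 88.00 mGal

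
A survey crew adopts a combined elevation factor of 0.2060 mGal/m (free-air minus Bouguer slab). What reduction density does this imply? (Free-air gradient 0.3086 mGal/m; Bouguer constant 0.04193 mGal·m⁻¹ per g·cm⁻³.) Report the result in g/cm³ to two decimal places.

0.2060 = 0.3086 − 0.04193 × ρ
ρ = (0.3086 − 0.2060) / 0.04193 = 2.45 g/cm³

2.45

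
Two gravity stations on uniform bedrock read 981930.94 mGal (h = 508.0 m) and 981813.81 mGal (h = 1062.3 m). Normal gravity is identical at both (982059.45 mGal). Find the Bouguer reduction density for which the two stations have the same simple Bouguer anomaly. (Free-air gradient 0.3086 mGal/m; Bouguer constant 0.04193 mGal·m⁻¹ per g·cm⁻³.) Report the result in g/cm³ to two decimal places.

Δg_obs = 981813.81 − 981930.94 = -117.13 mGal over Δh = 1062.3 − 508.0 = 554.3 m
Equal Bouguer anomalies ⇒ Δg_obs + (0.3086 − 0.04193ρ)·Δh = 0
0.3086 − 0.04193ρ = −Δg_obs/Δh = 0.21131
ρ = (0.3086 − 0.21131) / 0.04193 = 2.32 g/cm³

2.32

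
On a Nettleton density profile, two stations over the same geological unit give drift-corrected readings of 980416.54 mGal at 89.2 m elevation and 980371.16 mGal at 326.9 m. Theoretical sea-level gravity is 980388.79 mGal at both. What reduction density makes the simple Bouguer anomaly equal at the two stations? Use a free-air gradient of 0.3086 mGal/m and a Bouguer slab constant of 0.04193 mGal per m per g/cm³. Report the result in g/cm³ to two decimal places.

2.81

Δg_obs = 980371.16 − 980416.54 = -45.38 mGal over Δh = 326.9 − 89.2 = 237.7 m
Equal Bouguer anomalies ⇒ Δg_obs + (0.3086 − 0.04193ρ)·Δh = 0
0.3086 − 0.04193ρ = −Δg_obs/Δh = 0.19091
ρ = (0.3086 − 0.19091) / 0.04193 = 2.81 g/cm³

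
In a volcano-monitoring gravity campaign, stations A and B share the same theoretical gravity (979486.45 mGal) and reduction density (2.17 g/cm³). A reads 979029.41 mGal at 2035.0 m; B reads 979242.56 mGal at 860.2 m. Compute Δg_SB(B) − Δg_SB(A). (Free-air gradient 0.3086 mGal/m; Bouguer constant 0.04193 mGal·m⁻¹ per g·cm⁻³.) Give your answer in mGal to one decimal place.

-42.5

Δg_SB(A) = 979029.41 − 979486.45 + 0.3086×2035.0 − 0.04193×2.17×2035.0 = -14.20 mGal
Δg_SB(B) = 979242.56 − 979486.45 + 0.3086×860.2 − 0.04193×2.17×860.2 = -56.70 mGal
Difference = -56.70 − (-14.20) = -42.50 mGal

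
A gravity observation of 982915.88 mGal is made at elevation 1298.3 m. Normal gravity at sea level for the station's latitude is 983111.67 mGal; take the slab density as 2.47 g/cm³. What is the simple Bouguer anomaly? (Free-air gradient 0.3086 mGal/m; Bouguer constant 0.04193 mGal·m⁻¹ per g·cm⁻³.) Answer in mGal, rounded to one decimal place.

70.4

Free-air correction = 0.3086 × 1298.3 = 400.66 mGal
Free-air anomaly = 982915.88 − 983111.67 + (400.66) = 204.87 mGal
Bouguer slab correction = 0.04193 × 2.47 × 1298.3 = 134.46 mGal
Simple Bouguer anomaly = 204.87 − (134.46) = 70.41 mGal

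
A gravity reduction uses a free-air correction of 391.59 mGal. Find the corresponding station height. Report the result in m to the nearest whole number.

1269

h = 391.59 / 0.3086 = 1268.92 m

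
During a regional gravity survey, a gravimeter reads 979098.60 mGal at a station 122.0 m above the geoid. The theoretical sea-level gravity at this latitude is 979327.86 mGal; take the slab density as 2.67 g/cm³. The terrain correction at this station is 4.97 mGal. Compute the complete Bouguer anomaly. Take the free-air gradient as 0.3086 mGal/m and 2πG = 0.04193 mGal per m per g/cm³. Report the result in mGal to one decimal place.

Free-air correction = 0.3086 × 122.0 = 37.65 mGal
Free-air anomaly = 979098.60 − 979327.86 + (37.65) = -191.61 mGal
Bouguer slab correction = 0.04193 × 2.67 × 122.0 = 13.66 mGal
Simple Bouguer anomaly = -191.61 − (13.66) = -205.27 mGal
Complete Bouguer anomaly = -205.27 + 4.97 = -200.30 mGal

-200.3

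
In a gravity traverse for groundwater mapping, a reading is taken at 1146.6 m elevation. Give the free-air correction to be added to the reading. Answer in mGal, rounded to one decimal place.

353.8

Free-air correction = 0.3086 × 1146.6 = 353.8 mGal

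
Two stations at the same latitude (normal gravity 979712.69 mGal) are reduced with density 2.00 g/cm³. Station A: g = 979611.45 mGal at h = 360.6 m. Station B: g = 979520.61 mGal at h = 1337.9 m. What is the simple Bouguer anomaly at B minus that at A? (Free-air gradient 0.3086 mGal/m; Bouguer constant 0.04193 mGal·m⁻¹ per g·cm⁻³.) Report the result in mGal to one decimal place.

128.8

Δg_SB(A) = 979611.45 − 979712.69 + 0.3086×360.6 − 0.04193×2.00×360.6 = -20.20 mGal
Δg_SB(B) = 979520.61 − 979712.69 + 0.3086×1337.9 − 0.04193×2.00×1337.9 = 108.60 mGal
Difference = 108.60 − (-20.20) = 128.80 mGal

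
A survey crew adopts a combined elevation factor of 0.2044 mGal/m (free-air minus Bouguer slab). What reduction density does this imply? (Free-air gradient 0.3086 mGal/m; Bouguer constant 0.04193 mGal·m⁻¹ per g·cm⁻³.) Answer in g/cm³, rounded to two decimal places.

2.49

0.2044 = 0.3086 − 0.04193 × ρ
ρ = (0.3086 − 0.2044) / 0.04193 = 2.49 g/cm³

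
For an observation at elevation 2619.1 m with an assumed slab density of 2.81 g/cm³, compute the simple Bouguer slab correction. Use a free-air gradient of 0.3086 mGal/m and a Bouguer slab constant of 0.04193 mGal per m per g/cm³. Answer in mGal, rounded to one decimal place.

308.6

Bouguer slab correction = 0.04193 × 2.81 × 2619.1 = 308.6 mGal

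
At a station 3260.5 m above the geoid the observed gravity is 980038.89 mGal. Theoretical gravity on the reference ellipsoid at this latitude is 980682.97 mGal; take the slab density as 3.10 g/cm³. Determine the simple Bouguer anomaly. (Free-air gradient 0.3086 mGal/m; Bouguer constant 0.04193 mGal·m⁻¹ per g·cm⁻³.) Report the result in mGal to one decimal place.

-61.7

Free-air correction = 0.3086 × 3260.5 = 1006.19 mGal
Free-air anomaly = 980038.89 − 980682.97 + (1006.19) = 362.11 mGal
Bouguer slab correction = 0.04193 × 3.10 × 3260.5 = 423.81 mGal
Simple Bouguer anomaly = 362.11 − (423.81) = -61.70 mGal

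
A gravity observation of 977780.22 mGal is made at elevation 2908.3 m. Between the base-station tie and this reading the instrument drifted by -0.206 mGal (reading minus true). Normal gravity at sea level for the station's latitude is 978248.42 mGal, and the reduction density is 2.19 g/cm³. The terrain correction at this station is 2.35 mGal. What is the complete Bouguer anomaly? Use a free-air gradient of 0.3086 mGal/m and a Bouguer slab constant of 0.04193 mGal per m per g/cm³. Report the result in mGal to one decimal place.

Drift-corrected reading = 977780.22 − (-0.206) = 977780.426 mGal
Free-air correction = 0.3086 × 2908.3 = 897.50 mGal
Free-air anomaly = 977780.426 − 978248.42 + (897.50) = 429.506 mGal
Bouguer slab correction = 0.04193 × 2.19 × 2908.3 = 267.06 mGal
Simple Bouguer anomaly = 429.506 − (267.06) = 162.446 mGal
Complete Bouguer anomaly = 162.446 + 2.35 = 164.796 mGal

164.8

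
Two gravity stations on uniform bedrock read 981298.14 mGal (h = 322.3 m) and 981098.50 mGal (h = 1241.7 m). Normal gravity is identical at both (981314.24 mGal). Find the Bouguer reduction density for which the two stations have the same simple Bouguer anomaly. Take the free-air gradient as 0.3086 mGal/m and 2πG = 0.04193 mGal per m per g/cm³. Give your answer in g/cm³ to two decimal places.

Δg_obs = 981098.50 − 981298.14 = -199.64 mGal over Δh = 1241.7 − 322.3 = 919.4 m
Equal Bouguer anomalies ⇒ Δg_obs + (0.3086 − 0.04193ρ)·Δh = 0
0.3086 − 0.04193ρ = −Δg_obs/Δh = 0.21714
ρ = (0.3086 − 0.21714) / 0.04193 = 2.18 g/cm³

2.18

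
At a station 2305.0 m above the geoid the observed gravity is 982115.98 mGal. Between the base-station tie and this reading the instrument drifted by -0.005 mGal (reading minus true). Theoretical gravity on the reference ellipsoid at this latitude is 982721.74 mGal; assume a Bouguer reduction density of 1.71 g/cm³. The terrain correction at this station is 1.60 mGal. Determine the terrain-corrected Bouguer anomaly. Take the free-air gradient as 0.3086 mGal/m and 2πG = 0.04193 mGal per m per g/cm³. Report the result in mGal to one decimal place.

Drift-corrected reading = 982115.98 − (-0.005) = 982115.985 mGal
Free-air correction = 0.3086 × 2305.0 = 711.32 mGal
Free-air anomaly = 982115.985 − 982721.74 + (711.32) = 105.565 mGal
Bouguer slab correction = 0.04193 × 1.71 × 2305.0 = 165.27 mGal
Simple Bouguer anomaly = 105.565 − (165.27) = -59.705 mGal
Complete Bouguer anomaly = -59.705 + 1.60 = -58.105 mGal

-58.1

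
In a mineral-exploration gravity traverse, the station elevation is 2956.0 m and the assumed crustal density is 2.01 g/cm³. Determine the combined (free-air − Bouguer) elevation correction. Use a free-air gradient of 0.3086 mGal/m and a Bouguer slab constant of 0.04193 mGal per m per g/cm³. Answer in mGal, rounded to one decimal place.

663.1

Combined gradient = 0.3086 − 0.04193 × 2.01 = 0.2243207 mGal/m
Combined elevation correction = 0.2243207 × 2956.0 = 663.1 mGal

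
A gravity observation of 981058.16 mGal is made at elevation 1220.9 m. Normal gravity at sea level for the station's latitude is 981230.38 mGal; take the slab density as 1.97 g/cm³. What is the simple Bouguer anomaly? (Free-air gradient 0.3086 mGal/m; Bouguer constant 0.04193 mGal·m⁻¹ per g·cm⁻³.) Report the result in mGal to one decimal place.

103.7

Free-air correction = 0.3086 × 1220.9 = 376.77 mGal
Free-air anomaly = 981058.16 − 981230.38 + (376.77) = 204.55 mGal
Bouguer slab correction = 0.04193 × 1.97 × 1220.9 = 100.85 mGal
Simple Bouguer anomaly = 204.55 − (100.85) = 103.70 mGal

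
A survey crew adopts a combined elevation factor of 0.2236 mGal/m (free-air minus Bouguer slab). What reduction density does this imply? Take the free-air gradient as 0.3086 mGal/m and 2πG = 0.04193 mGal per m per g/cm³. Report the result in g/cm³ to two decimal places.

2.03

0.2236 = 0.3086 − 0.04193 × ρ
ρ = (0.3086 − 0.2236) / 0.04193 = 2.03 g/cm³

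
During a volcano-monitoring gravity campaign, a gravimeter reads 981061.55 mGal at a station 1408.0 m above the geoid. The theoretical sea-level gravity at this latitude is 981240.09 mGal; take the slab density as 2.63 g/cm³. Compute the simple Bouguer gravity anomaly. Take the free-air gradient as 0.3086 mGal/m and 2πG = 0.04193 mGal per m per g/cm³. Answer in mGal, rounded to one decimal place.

Free-air correction = 0.3086 × 1408.0 = 434.51 mGal
Free-air anomaly = 981061.55 − 981240.09 + (434.51) = 255.97 mGal
Bouguer slab correction = 0.04193 × 2.63 × 1408.0 = 155.27 mGal
Simple Bouguer anomaly = 255.97 − (155.27) = 100.70 mGal

100.7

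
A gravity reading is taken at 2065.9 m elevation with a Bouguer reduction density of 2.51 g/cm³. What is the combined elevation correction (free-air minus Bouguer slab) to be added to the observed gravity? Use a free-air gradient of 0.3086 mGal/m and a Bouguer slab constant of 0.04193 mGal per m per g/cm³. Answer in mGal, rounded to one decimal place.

Combined gradient = 0.3086 − 0.04193 × 2.51 = 0.2033557 mGal/m
Combined elevation correction = 0.2033557 × 2065.9 = 420.1 mGal

420.1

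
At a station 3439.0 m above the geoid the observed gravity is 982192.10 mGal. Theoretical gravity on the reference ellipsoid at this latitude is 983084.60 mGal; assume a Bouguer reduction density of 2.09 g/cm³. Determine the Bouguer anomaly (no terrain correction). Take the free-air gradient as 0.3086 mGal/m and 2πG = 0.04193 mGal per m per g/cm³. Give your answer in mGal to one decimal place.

Free-air correction = 0.3086 × 3439.0 = 1061.28 mGal
Free-air anomaly = 982192.10 − 983084.60 + (1061.28) = 168.78 mGal
Bouguer slab correction = 0.04193 × 2.09 × 3439.0 = 301.37 mGal
Simple Bouguer anomaly = 168.78 − (301.37) = -132.59 mGal

-132.6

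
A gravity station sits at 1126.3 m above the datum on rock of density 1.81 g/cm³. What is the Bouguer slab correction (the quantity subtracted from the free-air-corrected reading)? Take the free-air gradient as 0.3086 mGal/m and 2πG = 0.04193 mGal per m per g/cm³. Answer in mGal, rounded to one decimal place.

Bouguer slab correction = 0.04193 × 1.81 × 1126.3 = 85.5 mGal

85.5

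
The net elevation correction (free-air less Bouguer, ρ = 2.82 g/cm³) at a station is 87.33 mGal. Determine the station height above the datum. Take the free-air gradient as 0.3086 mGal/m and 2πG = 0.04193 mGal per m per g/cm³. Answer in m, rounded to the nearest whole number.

459

Combined gradient = 0.3086 − 0.04193 × 2.82 = 0.1903574 mGal/m
h = 87.33 / 0.1903574 = 458.77 m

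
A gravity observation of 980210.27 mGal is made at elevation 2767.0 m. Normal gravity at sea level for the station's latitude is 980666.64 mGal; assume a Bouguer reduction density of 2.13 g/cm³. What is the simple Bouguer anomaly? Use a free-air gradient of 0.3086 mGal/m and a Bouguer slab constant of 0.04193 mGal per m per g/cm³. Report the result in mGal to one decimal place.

Free-air correction = 0.3086 × 2767.0 = 853.90 mGal
Free-air anomaly = 980210.27 − 980666.64 + (853.90) = 397.53 mGal
Bouguer slab correction = 0.04193 × 2.13 × 2767.0 = 247.12 mGal
Simple Bouguer anomaly = 397.53 − (247.12) = 150.41 mGal

150.4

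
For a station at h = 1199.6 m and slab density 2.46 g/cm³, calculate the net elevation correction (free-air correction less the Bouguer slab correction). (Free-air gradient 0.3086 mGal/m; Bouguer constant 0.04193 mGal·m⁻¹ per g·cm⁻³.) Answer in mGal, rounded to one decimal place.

Combined gradient = 0.3086 − 0.04193 × 2.46 = 0.2054522 mGal/m
Combined elevation correction = 0.2054522 × 1199.6 = 246.5 mGal

246.5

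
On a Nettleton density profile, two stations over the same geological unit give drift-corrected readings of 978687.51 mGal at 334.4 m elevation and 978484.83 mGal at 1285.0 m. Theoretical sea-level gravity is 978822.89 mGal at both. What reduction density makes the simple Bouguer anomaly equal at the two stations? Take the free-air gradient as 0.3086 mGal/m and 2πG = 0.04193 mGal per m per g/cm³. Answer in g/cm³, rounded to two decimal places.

2.27

Δg_obs = 978484.83 − 978687.51 = -202.68 mGal over Δh = 1285.0 − 334.4 = 950.6 m
Equal Bouguer anomalies ⇒ Δg_obs + (0.3086 − 0.04193ρ)·Δh = 0
0.3086 − 0.04193ρ = −Δg_obs/Δh = 0.21321
ρ = (0.3086 − 0.21321) / 0.04193 = 2.27 g/cm³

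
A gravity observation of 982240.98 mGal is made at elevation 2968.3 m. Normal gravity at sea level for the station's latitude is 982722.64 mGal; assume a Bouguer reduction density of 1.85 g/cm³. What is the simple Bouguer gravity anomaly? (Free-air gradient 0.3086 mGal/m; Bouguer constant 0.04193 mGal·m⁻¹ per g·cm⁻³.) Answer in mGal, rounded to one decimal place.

204.1

Free-air correction = 0.3086 × 2968.3 = 916.02 mGal
Free-air anomaly = 982240.98 − 982722.64 + (916.02) = 434.36 mGal
Bouguer slab correction = 0.04193 × 1.85 × 2968.3 = 230.25 mGal
Simple Bouguer anomaly = 434.36 − (230.25) = 204.11 mGal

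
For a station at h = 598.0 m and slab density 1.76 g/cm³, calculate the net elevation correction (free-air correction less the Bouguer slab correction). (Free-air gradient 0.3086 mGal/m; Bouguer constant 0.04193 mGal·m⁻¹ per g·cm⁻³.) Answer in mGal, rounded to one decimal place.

Combined gradient = 0.3086 − 0.04193 × 1.76 = 0.2348032 mGal/m
Combined elevation correction = 0.2348032 × 598.0 = 140.4 mGal

140.4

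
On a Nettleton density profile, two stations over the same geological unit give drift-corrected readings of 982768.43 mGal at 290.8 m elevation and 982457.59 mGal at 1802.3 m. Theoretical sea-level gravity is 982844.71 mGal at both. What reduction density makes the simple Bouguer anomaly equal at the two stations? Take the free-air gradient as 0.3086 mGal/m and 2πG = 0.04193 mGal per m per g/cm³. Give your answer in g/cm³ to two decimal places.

2.46

Δg_obs = 982457.59 − 982768.43 = -310.84 mGal over Δh = 1802.3 − 290.8 = 1511.5 m
Equal Bouguer anomalies ⇒ Δg_obs + (0.3086 − 0.04193ρ)·Δh = 0
0.3086 − 0.04193ρ = −Δg_obs/Δh = 0.20565
ρ = (0.3086 − 0.20565) / 0.04193 = 2.46 g/cm³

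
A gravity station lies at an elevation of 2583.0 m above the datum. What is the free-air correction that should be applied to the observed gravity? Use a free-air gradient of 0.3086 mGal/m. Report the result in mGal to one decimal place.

Free-air correction = 0.3086 × 2583.0 = 797.1 mGal

797.1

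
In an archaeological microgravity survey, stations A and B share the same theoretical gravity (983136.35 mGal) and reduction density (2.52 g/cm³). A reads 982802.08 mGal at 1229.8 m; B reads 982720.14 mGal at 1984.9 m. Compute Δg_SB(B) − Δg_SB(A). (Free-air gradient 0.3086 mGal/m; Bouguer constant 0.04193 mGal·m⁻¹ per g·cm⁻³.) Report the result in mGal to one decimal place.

Δg_SB(A) = 982802.08 − 983136.35 + 0.3086×1229.8 − 0.04193×2.52×1229.8 = -84.70 mGal
Δg_SB(B) = 982720.14 − 983136.35 + 0.3086×1984.9 − 0.04193×2.52×1984.9 = -13.40 mGal
Difference = -13.40 − (-84.70) = 71.30 mGal

71.3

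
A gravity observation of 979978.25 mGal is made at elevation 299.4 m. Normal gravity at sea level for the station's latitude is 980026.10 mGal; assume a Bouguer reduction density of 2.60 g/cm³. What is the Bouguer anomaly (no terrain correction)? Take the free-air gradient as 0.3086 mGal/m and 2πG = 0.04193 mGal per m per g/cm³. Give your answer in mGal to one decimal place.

11.9

Free-air correction = 0.3086 × 299.4 = 92.39 mGal
Free-air anomaly = 979978.25 − 980026.10 + (92.39) = 44.54 mGal
Bouguer slab correction = 0.04193 × 2.60 × 299.4 = 32.64 mGal
Simple Bouguer anomaly = 44.54 − (32.64) = 11.90 mGal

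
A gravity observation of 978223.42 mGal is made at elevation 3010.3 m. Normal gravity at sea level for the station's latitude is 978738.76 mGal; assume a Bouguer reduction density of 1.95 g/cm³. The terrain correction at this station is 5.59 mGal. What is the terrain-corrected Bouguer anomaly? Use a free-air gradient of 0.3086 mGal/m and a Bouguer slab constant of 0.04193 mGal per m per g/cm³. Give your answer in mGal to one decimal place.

Free-air correction = 0.3086 × 3010.3 = 928.98 mGal
Free-air anomaly = 978223.42 − 978738.76 + (928.98) = 413.64 mGal
Bouguer slab correction = 0.04193 × 1.95 × 3010.3 = 246.13 mGal
Simple Bouguer anomaly = 413.64 − (246.13) = 167.51 mGal
Complete Bouguer anomaly = 167.51 + 5.59 = 173.10 mGal

173.1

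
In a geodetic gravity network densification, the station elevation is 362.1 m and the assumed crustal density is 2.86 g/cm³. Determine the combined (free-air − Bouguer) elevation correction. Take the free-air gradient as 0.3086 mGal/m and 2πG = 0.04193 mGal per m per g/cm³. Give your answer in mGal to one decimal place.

Combined gradient = 0.3086 − 0.04193 × 2.86 = 0.1886802 mGal/m
Combined elevation correction = 0.1886802 × 362.1 = 68.3 mGal

68.3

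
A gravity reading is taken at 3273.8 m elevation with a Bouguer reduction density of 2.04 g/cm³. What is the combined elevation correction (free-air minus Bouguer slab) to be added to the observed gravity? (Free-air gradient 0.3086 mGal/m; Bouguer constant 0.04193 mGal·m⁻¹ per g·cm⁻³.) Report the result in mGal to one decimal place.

Combined gradient = 0.3086 − 0.04193 × 2.04 = 0.2230628 mGal/m
Combined elevation correction = 0.2230628 × 3273.8 = 730.3 mGal

730.3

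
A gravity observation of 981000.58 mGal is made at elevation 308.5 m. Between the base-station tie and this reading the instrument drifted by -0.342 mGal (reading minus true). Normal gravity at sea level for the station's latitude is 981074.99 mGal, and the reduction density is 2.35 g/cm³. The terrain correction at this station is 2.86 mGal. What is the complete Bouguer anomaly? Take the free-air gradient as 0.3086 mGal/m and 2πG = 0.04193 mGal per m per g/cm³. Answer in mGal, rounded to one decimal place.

-6.4

Drift-corrected reading = 981000.58 − (-0.342) = 981000.922 mGal
Free-air correction = 0.3086 × 308.5 = 95.20 mGal
Free-air anomaly = 981000.922 − 981074.99 + (95.20) = 21.132 mGal
Bouguer slab correction = 0.04193 × 2.35 × 308.5 = 30.40 mGal
Simple Bouguer anomaly = 21.132 − (30.40) = -9.268 mGal
Complete Bouguer anomaly = -9.268 + 2.86 = -6.408 mGal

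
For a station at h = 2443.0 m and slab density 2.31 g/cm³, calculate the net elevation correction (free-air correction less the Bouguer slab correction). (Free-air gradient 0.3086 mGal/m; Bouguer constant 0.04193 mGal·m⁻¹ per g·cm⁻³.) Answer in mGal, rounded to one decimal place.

Combined gradient = 0.3086 − 0.04193 × 2.31 = 0.2117417 mGal/m
Combined elevation correction = 0.2117417 × 2443.0 = 517.3 mGal

517.3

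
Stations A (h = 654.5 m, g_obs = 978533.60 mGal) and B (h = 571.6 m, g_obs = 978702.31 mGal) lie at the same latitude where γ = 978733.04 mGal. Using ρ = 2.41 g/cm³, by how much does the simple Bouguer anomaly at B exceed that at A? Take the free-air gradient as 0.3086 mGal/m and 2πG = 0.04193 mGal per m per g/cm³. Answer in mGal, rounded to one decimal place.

Δg_SB(A) = 978533.60 − 978733.04 + 0.3086×654.5 − 0.04193×2.41×654.5 = -63.60 mGal
Δg_SB(B) = 978702.31 − 978733.04 + 0.3086×571.6 − 0.04193×2.41×571.6 = 87.90 mGal
Difference = 87.90 − (-63.60) = 151.50 mGal

151.5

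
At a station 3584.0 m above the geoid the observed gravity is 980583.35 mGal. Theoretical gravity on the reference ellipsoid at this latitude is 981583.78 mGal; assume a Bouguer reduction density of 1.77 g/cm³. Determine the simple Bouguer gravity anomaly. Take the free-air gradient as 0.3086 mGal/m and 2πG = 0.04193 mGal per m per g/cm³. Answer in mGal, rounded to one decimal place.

Free-air correction = 0.3086 × 3584.0 = 1106.02 mGal
Free-air anomaly = 980583.35 − 981583.78 + (1106.02) = 105.59 mGal
Bouguer slab correction = 0.04193 × 1.77 × 3584.0 = 265.99 mGal
Simple Bouguer anomaly = 105.59 − (265.99) = -160.40 mGal

-160.4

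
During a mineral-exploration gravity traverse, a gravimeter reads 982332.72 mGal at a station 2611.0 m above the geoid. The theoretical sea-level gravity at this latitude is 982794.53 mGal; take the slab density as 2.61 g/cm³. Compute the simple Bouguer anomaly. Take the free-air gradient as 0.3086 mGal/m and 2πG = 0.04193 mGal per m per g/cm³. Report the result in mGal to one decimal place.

Free-air correction = 0.3086 × 2611.0 = 805.75 mGal
Free-air anomaly = 982332.72 − 982794.53 + (805.75) = 343.94 mGal
Bouguer slab correction = 0.04193 × 2.61 × 2611.0 = 285.74 mGal
Simple Bouguer anomaly = 343.94 − (285.74) = 58.20 mGal

58.2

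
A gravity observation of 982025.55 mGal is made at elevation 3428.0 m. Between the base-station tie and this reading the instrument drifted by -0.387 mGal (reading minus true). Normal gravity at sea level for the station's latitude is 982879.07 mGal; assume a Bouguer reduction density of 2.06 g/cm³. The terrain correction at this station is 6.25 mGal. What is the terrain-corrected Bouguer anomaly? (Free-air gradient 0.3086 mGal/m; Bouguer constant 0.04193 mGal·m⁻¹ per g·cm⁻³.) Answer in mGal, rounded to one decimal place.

Drift-corrected reading = 982025.55 − (-0.387) = 982025.937 mGal
Free-air correction = 0.3086 × 3428.0 = 1057.88 mGal
Free-air anomaly = 982025.937 − 982879.07 + (1057.88) = 204.747 mGal
Bouguer slab correction = 0.04193 × 2.06 × 3428.0 = 296.10 mGal
Simple Bouguer anomaly = 204.747 − (296.10) = -91.353 mGal
Complete Bouguer anomaly = -91.353 + 6.25 = -85.103 mGal

-85.1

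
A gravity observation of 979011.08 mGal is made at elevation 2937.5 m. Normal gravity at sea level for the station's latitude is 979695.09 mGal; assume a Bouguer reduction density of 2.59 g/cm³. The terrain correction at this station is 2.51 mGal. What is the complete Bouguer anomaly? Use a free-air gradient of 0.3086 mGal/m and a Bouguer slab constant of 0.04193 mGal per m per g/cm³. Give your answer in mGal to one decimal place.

-94.0

Free-air correction = 0.3086 × 2937.5 = 906.51 mGal
Free-air anomaly = 979011.08 − 979695.09 + (906.51) = 222.50 mGal
Bouguer slab correction = 0.04193 × 2.59 × 2937.5 = 319.01 mGal
Simple Bouguer anomaly = 222.50 − (319.01) = -96.51 mGal
Complete Bouguer anomaly = -96.51 + 2.51 = -94.00 mGal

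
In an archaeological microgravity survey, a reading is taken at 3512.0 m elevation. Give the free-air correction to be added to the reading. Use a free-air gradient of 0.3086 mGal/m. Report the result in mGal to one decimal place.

Free-air correction = 0.3086 × 3512.0 = 1083.8 mGal

1083.8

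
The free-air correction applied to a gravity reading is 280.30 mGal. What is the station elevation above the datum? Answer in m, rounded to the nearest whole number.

h = 280.30 / 0.3086 = 908.30 m

908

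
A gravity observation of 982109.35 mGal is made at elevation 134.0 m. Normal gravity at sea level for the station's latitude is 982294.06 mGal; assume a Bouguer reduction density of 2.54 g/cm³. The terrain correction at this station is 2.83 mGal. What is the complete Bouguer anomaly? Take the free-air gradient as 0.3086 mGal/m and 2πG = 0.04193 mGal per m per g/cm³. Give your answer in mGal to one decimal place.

Free-air correction = 0.3086 × 134.0 = 41.35 mGal
Free-air anomaly = 982109.35 − 982294.06 + (41.35) = -143.36 mGal
Bouguer slab correction = 0.04193 × 2.54 × 134.0 = 14.27 mGal
Simple Bouguer anomaly = -143.36 − (14.27) = -157.63 mGal
Complete Bouguer anomaly = -157.63 + 2.83 = -154.80 mGal

-154.8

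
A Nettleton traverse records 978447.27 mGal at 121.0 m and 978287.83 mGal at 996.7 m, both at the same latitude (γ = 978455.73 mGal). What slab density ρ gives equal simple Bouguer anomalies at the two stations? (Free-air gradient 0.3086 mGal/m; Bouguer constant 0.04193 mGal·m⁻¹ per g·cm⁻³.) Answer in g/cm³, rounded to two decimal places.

3.02

Δg_obs = 978287.83 − 978447.27 = -159.44 mGal over Δh = 996.7 − 121.0 = 875.7 m
Equal Bouguer anomalies ⇒ Δg_obs + (0.3086 − 0.04193ρ)·Δh = 0
0.3086 − 0.04193ρ = −Δg_obs/Δh = 0.18207
ρ = (0.3086 − 0.18207) / 0.04193 = 3.02 g/cm³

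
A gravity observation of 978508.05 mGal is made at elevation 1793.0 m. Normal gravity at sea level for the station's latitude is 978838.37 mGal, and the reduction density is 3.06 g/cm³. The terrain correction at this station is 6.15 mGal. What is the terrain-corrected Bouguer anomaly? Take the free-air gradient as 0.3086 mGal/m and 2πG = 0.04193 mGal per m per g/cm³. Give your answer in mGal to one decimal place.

-0.9

Free-air correction = 0.3086 × 1793.0 = 553.32 mGal
Free-air anomaly = 978508.05 − 978838.37 + (553.32) = 223.00 mGal
Bouguer slab correction = 0.04193 × 3.06 × 1793.0 = 230.05 mGal
Simple Bouguer anomaly = 223.00 − (230.05) = -7.05 mGal
Complete Bouguer anomaly = -7.05 + 6.15 = -0.90 mGal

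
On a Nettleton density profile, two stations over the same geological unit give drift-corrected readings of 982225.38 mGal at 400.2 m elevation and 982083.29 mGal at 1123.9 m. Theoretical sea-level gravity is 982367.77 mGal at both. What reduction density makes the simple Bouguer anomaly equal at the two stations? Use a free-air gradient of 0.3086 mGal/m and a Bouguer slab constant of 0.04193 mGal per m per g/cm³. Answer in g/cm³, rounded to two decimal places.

Δg_obs = 982083.29 − 982225.38 = -142.09 mGal over Δh = 1123.9 − 400.2 = 723.7 m
Equal Bouguer anomalies ⇒ Δg_obs + (0.3086 − 0.04193ρ)·Δh = 0
0.3086 − 0.04193ρ = −Δg_obs/Δh = 0.19634
ρ = (0.3086 − 0.19634) / 0.04193 = 2.68 g/cm³

2.68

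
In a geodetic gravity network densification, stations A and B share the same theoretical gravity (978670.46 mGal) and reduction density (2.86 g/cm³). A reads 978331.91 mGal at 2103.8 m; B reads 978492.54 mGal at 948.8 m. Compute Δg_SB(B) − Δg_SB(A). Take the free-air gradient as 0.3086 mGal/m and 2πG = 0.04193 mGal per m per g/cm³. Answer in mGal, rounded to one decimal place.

-57.3

Δg_SB(A) = 978331.91 − 978670.46 + 0.3086×2103.8 − 0.04193×2.86×2103.8 = 58.40 mGal
Δg_SB(B) = 978492.54 − 978670.46 + 0.3086×948.8 − 0.04193×2.86×948.8 = 1.10 mGal
Difference = 1.10 − (58.40) = -57.30 mGal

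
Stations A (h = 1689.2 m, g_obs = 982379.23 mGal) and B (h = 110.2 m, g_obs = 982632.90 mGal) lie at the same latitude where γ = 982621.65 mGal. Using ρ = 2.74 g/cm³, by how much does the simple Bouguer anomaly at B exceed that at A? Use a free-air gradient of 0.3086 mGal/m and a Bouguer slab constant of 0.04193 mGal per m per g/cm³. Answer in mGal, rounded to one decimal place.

-52.2

Δg_SB(A) = 982379.23 − 982621.65 + 0.3086×1689.2 − 0.04193×2.74×1689.2 = 84.80 mGal
Δg_SB(B) = 982632.90 − 982621.65 + 0.3086×110.2 − 0.04193×2.74×110.2 = 32.60 mGal
Difference = 32.60 − (84.80) = -52.20 mGal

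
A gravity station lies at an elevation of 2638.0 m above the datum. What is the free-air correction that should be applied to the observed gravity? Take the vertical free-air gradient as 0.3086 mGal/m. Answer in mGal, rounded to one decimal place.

814.1

Free-air correction = 0.3086 × 2638.0 = 814.1 mGal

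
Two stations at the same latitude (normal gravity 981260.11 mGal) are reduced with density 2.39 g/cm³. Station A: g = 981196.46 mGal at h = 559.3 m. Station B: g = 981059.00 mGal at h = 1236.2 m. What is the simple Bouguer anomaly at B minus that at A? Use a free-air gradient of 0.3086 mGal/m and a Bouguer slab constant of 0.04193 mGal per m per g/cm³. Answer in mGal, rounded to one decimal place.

3.6

Δg_SB(A) = 981196.46 − 981260.11 + 0.3086×559.3 − 0.04193×2.39×559.3 = 52.90 mGal
Δg_SB(B) = 981059.00 − 981260.11 + 0.3086×1236.2 − 0.04193×2.39×1236.2 = 56.50 mGal
Difference = 56.50 − (52.90) = 3.60 mGal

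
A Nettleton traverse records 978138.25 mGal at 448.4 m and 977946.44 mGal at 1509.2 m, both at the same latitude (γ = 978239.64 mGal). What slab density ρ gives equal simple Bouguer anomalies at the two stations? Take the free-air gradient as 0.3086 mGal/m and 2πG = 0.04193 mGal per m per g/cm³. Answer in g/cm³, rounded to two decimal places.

Δg_obs = 977946.44 − 978138.25 = -191.81 mGal over Δh = 1509.2 − 448.4 = 1060.8 m
Equal Bouguer anomalies ⇒ Δg_obs + (0.3086 − 0.04193ρ)·Δh = 0
0.3086 − 0.04193ρ = −Δg_obs/Δh = 0.18082
ρ = (0.3086 − 0.18082) / 0.04193 = 3.05 g/cm³

3.05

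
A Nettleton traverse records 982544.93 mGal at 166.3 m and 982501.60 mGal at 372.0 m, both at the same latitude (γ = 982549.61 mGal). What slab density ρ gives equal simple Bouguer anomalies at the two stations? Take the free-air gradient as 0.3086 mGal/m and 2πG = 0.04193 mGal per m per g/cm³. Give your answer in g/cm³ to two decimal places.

Δg_obs = 982501.60 − 982544.93 = -43.33 mGal over Δh = 372.0 − 166.3 = 205.7 m
Equal Bouguer anomalies ⇒ Δg_obs + (0.3086 − 0.04193ρ)·Δh = 0
0.3086 − 0.04193ρ = −Δg_obs/Δh = 0.21065
ρ = (0.3086 − 0.21065) / 0.04193 = 2.34 g/cm³

2.34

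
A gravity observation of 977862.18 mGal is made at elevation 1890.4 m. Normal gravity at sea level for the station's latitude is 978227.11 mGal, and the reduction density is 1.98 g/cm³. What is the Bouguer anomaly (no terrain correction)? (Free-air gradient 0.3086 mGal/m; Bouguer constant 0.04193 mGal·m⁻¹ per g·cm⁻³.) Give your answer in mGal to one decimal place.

Free-air correction = 0.3086 × 1890.4 = 583.38 mGal
Free-air anomaly = 977862.18 − 978227.11 + (583.38) = 218.45 mGal
Bouguer slab correction = 0.04193 × 1.98 × 1890.4 = 156.94 mGal
Simple Bouguer anomaly = 218.45 − (156.94) = 61.51 mGal

61.5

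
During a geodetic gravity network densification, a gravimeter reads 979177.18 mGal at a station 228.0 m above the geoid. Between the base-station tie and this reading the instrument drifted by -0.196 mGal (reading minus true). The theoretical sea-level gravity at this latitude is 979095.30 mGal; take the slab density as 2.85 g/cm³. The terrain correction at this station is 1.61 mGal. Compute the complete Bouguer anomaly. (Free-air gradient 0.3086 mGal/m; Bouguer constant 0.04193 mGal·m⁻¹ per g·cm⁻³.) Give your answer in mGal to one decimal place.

Drift-corrected reading = 979177.18 − (-0.196) = 979177.376 mGal
Free-air correction = 0.3086 × 228.0 = 70.36 mGal
Free-air anomaly = 979177.376 − 979095.30 + (70.36) = 152.436 mGal
Bouguer slab correction = 0.04193 × 2.85 × 228.0 = 27.25 mGal
Simple Bouguer anomaly = 152.436 − (27.25) = 125.186 mGal
Complete Bouguer anomaly = 125.186 + 1.61 = 126.796 mGal

126.8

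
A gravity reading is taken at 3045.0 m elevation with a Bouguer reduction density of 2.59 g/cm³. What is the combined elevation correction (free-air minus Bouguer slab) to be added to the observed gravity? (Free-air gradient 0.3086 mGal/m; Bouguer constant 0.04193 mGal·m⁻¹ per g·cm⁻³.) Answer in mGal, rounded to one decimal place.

609.0

Combined gradient = 0.3086 − 0.04193 × 2.59 = 0.2000013 mGal/m
Combined elevation correction = 0.2000013 × 3045.0 = 609.0 mGal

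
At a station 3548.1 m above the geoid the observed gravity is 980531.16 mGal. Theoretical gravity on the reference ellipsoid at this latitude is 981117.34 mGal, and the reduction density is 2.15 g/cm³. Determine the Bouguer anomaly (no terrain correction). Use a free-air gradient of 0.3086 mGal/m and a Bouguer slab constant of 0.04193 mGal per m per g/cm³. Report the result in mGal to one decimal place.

Free-air correction = 0.3086 × 3548.1 = 1094.94 mGal
Free-air anomaly = 980531.16 − 981117.34 + (1094.94) = 508.76 mGal
Bouguer slab correction = 0.04193 × 2.15 × 3548.1 = 319.86 mGal
Simple Bouguer anomaly = 508.76 − (319.86) = 188.90 mGal

188.9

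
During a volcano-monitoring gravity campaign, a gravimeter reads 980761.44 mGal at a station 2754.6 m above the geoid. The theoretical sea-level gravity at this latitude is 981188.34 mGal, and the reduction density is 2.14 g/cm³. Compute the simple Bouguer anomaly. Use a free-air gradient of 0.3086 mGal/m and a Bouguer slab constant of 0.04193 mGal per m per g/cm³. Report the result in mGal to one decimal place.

Free-air correction = 0.3086 × 2754.6 = 850.07 mGal
Free-air anomaly = 980761.44 − 981188.34 + (850.07) = 423.17 mGal
Bouguer slab correction = 0.04193 × 2.14 × 2754.6 = 247.17 mGal
Simple Bouguer anomaly = 423.17 − (247.17) = 176.00 mGal

176.0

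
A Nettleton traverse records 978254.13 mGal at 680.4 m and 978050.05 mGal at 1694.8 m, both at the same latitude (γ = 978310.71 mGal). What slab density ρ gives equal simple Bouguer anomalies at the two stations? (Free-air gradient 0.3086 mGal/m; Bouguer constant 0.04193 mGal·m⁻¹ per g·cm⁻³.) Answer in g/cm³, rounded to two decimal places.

2.56

Δg_obs = 978050.05 − 978254.13 = -204.08 mGal over Δh = 1694.8 − 680.4 = 1014.4 m
Equal Bouguer anomalies ⇒ Δg_obs + (0.3086 − 0.04193ρ)·Δh = 0
0.3086 − 0.04193ρ = −Δg_obs/Δh = 0.20118
ρ = (0.3086 − 0.20118) / 0.04193 = 2.56 g/cm³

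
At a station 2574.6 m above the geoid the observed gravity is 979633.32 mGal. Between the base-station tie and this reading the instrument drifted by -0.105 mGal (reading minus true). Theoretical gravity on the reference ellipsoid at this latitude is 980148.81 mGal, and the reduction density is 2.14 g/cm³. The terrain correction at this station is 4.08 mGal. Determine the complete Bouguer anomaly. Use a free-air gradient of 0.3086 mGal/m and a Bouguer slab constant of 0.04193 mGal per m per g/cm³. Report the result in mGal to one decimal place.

Drift-corrected reading = 979633.32 − (-0.105) = 979633.425 mGal
Free-air correction = 0.3086 × 2574.6 = 794.52 mGal
Free-air anomaly = 979633.425 − 980148.81 + (794.52) = 279.135 mGal
Bouguer slab correction = 0.04193 × 2.14 × 2574.6 = 231.02 mGal
Simple Bouguer anomaly = 279.135 − (231.02) = 48.115 mGal
Complete Bouguer anomaly = 48.115 + 4.08 = 52.195 mGal

52.2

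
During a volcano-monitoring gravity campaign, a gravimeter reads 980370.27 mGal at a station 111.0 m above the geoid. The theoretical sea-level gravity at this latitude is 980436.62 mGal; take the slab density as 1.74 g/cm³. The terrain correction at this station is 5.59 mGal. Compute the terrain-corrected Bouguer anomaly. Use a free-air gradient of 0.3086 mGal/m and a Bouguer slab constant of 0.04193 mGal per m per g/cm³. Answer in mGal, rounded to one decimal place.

-34.6

Free-air correction = 0.3086 × 111.0 = 34.25 mGal
Free-air anomaly = 980370.27 − 980436.62 + (34.25) = -32.10 mGal
Bouguer slab correction = 0.04193 × 1.74 × 111.0 = 8.10 mGal
Simple Bouguer anomaly = -32.10 − (8.10) = -40.20 mGal
Complete Bouguer anomaly = -40.20 + 5.59 = -34.61 mGal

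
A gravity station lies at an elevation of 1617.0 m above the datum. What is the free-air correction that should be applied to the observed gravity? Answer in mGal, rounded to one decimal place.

Free-air correction = 0.3086 × 1617.0 = 499.0 mGal

499.0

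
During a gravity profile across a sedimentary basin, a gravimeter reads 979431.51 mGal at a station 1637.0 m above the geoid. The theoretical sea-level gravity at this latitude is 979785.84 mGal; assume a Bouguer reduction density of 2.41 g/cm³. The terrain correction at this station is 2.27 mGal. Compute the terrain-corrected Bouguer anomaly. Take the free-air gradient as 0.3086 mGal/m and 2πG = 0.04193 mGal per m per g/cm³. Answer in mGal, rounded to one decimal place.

Free-air correction = 0.3086 × 1637.0 = 505.18 mGal
Free-air anomaly = 979431.51 − 979785.84 + (505.18) = 150.85 mGal
Bouguer slab correction = 0.04193 × 2.41 × 1637.0 = 165.42 mGal
Simple Bouguer anomaly = 150.85 − (165.42) = -14.57 mGal
Complete Bouguer anomaly = -14.57 + 2.27 = -12.30 mGal

-12.3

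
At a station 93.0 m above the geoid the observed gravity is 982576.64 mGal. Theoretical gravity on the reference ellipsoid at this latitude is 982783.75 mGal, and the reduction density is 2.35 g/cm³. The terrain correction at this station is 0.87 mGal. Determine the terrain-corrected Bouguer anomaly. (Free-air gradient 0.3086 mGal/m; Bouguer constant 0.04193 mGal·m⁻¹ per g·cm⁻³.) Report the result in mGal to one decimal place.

Free-air correction = 0.3086 × 93.0 = 28.70 mGal
Free-air anomaly = 982576.64 − 982783.75 + (28.70) = -178.41 mGal
Bouguer slab correction = 0.04193 × 2.35 × 93.0 = 9.16 mGal
Simple Bouguer anomaly = -178.41 − (9.16) = -187.57 mGal
Complete Bouguer anomaly = -187.57 + 0.87 = -186.70 mGal

-186.7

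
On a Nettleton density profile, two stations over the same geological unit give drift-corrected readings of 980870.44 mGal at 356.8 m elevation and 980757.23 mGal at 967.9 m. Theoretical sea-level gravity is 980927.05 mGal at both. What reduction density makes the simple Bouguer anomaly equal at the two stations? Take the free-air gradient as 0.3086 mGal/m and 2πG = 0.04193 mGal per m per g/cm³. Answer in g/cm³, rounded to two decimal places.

Δg_obs = 980757.23 − 980870.44 = -113.21 mGal over Δh = 967.9 − 356.8 = 611.1 m
Equal Bouguer anomalies ⇒ Δg_obs + (0.3086 − 0.04193ρ)·Δh = 0
0.3086 − 0.04193ρ = −Δg_obs/Δh = 0.18526
ρ = (0.3086 − 0.18526) / 0.04193 = 2.94 g/cm³

2.94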